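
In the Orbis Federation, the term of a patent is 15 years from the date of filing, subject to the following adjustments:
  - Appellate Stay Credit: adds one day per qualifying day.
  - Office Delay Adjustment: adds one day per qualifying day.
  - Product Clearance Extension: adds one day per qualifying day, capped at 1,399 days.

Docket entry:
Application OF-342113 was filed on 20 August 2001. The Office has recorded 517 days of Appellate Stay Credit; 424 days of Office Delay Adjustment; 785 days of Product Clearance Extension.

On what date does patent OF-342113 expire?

2021-05-12

Base term: filing date + 15 years → 20 August 2016.
Appellate Stay Credit: +517 days → 19 January 2018.
Office Delay Adjustment: +424 days → 19 March 2019.
Product Clearance Extension: 785 days (within the 1399-day cap) → +785 days → 12 May 2021.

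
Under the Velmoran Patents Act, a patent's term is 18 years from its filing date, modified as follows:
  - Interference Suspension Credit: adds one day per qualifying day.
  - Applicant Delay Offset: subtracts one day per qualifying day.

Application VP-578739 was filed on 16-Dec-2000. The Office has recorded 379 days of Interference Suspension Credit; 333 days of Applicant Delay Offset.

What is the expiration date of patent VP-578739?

2019-01-31

Base term: filing date + 18 years → 16 December 2018.
Interference Suspension Credit: +379 days → 30 December 2019.
Applicant Delay Offset: −333 days → 31 January 2019.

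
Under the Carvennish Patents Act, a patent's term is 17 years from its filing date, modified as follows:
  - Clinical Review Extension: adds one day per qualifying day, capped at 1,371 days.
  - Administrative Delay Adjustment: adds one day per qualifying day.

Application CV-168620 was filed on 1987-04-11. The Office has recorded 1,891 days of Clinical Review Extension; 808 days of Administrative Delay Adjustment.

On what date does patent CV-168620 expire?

Base term: filing date + 17 years → 11 April 2004.
Clinical Review Extension: 1891 days claimed exceeds the 1371-day cap, so +1371 days → 12 January 2008.
Administrative Delay Adjustment: +808 days → 30 March 2010.

2010-03-30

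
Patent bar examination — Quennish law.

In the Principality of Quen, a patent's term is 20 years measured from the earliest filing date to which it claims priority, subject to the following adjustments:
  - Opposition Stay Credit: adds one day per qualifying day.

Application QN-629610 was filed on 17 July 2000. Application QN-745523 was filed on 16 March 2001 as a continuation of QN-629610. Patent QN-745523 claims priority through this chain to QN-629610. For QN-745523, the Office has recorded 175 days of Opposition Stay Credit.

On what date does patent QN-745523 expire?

Earliest priority filing: 17 July 2000.
Base term: 17 July 2000 + 20 years → 17 July 2020.
Opposition Stay Credit: +175 days → 8 January 2021.

2021-01-08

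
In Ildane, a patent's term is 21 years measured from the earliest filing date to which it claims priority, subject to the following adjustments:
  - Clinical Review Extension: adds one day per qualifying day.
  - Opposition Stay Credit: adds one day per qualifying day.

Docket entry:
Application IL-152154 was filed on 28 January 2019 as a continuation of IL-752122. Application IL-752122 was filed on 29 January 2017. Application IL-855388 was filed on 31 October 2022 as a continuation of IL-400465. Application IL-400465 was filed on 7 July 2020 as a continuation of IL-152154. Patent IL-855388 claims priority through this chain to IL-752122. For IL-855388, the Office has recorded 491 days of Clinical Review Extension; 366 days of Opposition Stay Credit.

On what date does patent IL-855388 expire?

June 4, 2040

Earliest priority filing: 29 January 2017.
Base term: 29 January 2017 + 21 years → 29 January 2038.
Clinical Review Extension: +491 days → 4 June 2039.
Opposition Stay Credit: +366 days → 4 June 2040.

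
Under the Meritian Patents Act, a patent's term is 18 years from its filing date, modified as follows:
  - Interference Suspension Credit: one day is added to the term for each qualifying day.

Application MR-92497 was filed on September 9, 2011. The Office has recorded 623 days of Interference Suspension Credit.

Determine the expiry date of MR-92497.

Base term: filing date + 18 years → 9 September 2029.
Interference Suspension Credit: +623 days → 25 May 2031.

2031-05-25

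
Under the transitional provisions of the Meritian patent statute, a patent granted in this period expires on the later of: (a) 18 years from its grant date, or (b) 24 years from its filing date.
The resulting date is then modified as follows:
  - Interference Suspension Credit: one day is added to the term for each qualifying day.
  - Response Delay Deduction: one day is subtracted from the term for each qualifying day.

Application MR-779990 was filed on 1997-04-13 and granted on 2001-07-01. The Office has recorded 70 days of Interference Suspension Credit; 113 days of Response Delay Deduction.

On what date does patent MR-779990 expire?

(a) grant + 18 years → 1 July 2019.
(b) filing + 24 years → 13 April 2021.
Later of the two: 13 April 2021.
Interference Suspension Credit: +70 days → 22 June 2021.
Response Delay Deduction: −113 days → 1 March 2021.

2021-03-01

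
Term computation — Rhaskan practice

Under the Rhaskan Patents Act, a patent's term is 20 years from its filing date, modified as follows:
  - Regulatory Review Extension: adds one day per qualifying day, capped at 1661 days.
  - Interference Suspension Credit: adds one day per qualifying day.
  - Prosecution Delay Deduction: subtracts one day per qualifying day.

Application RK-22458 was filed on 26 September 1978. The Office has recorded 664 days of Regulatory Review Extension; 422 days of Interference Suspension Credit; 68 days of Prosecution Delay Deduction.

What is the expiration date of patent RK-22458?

Base term: filing date + 20 years → 26 September 1998.
Regulatory Review Extension: 664 days (within the 1661-day cap) → +664 days → 21 July 2000.
Interference Suspension Credit: +422 days → 16 September 2001.
Prosecution Delay Deduction: −68 days → 10 July 2001.

July 10, 2001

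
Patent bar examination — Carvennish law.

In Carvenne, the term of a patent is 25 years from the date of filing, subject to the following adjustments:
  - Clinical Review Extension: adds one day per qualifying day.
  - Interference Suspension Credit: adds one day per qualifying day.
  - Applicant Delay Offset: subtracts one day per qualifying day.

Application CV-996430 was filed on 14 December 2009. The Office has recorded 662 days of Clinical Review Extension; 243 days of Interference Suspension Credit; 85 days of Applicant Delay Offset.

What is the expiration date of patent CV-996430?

March 13, 2037

Base term: filing date + 25 years → 14 December 2034.
Clinical Review Extension: +662 days → 6 October 2036.
Interference Suspension Credit: +243 days → 6 June 2037.
Applicant Delay Offset: −85 days → 13 March 2037.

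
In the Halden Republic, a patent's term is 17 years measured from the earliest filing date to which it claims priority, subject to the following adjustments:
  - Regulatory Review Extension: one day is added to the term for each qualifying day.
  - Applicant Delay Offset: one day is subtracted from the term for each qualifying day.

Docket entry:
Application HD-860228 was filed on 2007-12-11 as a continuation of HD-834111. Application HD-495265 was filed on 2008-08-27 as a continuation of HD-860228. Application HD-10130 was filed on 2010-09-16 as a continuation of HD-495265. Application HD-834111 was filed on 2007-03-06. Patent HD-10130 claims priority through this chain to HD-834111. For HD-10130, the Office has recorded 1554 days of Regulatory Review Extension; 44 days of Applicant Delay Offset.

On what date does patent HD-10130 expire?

Earliest priority filing: 6 March 2007.
Base term: 6 March 2007 + 17 years → 6 March 2024.
Regulatory Review Extension: +1554 days → 7 June 2028.
Applicant Delay Offset: −44 days → 24 April 2028.

April 24, 2028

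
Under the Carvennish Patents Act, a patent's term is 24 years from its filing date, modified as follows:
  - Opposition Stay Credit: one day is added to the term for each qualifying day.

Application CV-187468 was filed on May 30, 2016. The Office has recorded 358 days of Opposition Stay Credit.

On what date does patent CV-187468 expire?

Base term: filing date + 24 years → 30 May 2040.
Opposition Stay Credit: +358 days → 23 May 2041.

May 23, 2041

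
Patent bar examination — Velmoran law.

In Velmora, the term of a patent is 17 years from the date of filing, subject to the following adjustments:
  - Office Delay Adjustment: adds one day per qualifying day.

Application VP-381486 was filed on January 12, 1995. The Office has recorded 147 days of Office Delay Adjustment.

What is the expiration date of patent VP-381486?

2012-06-07

Base term: filing date + 17 years → 12 January 2012.
Office Delay Adjustment: +147 days → 7 June 2012.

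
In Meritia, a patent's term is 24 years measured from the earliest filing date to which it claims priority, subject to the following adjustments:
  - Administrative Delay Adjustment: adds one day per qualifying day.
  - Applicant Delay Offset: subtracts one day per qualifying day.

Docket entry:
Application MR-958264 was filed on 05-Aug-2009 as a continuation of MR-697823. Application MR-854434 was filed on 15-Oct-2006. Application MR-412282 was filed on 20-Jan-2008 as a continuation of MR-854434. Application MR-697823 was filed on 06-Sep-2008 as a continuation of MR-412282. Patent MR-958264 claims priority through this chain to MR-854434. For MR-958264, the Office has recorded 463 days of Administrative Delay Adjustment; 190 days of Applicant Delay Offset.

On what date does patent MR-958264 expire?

Earliest priority filing: 15 October 2006.
Base term: 15 October 2006 + 24 years → 15 October 2030.
Administrative Delay Adjustment: +463 days → 21 January 2032.
Applicant Delay Offset: −190 days → 15 July 2031.

July 15, 2031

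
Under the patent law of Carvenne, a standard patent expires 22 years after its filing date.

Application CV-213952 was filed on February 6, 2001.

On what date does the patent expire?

February 6, 2023

Filing date + 22 years → 6 February 2023.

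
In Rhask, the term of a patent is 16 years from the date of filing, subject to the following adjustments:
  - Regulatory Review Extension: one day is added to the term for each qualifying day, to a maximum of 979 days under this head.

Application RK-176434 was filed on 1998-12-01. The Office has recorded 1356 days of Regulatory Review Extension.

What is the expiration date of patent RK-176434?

Base term: filing date + 16 years → 1 December 2014.
Regulatory Review Extension: 1356 days claimed exceeds the 979-day cap, so +979 days → 6 August 2017.

August 6, 2017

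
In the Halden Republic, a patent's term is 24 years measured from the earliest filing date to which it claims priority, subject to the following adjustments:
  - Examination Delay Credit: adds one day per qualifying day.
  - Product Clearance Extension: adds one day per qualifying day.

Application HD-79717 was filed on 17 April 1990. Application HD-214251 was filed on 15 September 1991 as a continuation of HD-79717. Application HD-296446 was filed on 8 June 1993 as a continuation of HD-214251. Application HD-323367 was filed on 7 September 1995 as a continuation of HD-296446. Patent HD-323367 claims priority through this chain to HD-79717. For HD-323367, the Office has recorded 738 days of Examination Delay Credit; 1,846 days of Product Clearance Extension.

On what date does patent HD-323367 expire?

Earliest priority filing: 17 April 1990.
Base term: 17 April 1990 + 24 years → 17 April 2014.
Examination Delay Credit: +738 days → 24 April 2016.
Product Clearance Extension: +1846 days → 14 May 2021.

May 14, 2021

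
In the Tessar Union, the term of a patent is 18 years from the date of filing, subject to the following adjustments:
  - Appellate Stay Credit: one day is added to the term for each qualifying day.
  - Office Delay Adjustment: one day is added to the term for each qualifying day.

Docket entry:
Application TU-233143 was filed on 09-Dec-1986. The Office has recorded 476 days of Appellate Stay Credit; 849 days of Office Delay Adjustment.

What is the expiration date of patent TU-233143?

July 26, 2008

Base term: filing date + 18 years → 9 December 2004.
Appellate Stay Credit: +476 days → 30 March 2006.
Office Delay Adjustment: +849 days → 26 July 2008.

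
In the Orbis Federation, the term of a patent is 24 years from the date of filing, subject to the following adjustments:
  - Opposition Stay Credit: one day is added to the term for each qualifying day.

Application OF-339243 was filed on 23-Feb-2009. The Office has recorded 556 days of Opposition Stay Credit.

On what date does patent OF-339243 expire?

2034-09-02

Base term: filing date + 24 years → 23 February 2033.
Opposition Stay Credit: +556 days → 2 September 2034.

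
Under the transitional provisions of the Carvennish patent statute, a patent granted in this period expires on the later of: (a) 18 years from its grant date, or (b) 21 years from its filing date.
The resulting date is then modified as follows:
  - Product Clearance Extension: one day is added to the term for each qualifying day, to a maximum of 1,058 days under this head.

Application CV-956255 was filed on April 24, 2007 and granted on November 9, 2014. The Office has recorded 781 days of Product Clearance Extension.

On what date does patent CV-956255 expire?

(a) grant + 18 years → 9 November 2032.
(b) filing + 21 years → 24 April 2028.
Later of the two: 9 November 2032.
Product Clearance Extension: 781 days (within the 1058-day cap) → +781 days → 30 December 2034.

December 30, 2034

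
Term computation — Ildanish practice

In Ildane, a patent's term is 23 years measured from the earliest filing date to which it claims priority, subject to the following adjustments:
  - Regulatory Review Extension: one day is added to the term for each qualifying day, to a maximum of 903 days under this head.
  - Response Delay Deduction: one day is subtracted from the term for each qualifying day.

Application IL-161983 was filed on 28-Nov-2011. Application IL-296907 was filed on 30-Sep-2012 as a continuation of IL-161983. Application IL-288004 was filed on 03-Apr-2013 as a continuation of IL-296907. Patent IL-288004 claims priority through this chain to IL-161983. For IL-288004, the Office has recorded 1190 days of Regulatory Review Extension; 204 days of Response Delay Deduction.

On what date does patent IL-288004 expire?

2036-10-27

Earliest priority filing: 28 November 2011.
Base term: 28 November 2011 + 23 years → 28 November 2034.
Regulatory Review Extension: 1190 days claimed exceeds the 903-day cap, so +903 days → 19 May 2037.
Response Delay Deduction: −204 days → 27 October 2036.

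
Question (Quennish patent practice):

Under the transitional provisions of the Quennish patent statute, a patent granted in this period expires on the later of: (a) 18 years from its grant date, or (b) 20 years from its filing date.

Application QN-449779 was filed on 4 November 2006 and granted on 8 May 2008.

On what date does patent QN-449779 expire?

November 4, 2026

(a) grant + 18 years → 8 May 2026.
(b) filing + 20 years → 4 November 2026.
Later of the two: 4 November 2026.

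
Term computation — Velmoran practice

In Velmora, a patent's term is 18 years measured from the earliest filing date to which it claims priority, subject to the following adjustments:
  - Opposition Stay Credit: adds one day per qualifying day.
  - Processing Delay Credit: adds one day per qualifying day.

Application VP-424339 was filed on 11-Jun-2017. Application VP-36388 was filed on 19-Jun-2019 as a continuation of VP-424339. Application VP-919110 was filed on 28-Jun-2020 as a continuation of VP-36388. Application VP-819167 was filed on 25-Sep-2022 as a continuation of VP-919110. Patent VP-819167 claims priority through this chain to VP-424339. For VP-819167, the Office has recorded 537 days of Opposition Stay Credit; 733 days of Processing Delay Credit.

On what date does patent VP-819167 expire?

2038-12-02

Earliest priority filing: 11 June 2017.
Base term: 11 June 2017 + 18 years → 11 June 2035.
Opposition Stay Credit: +537 days → 29 November 2036.
Processing Delay Credit: +733 days → 2 December 2038.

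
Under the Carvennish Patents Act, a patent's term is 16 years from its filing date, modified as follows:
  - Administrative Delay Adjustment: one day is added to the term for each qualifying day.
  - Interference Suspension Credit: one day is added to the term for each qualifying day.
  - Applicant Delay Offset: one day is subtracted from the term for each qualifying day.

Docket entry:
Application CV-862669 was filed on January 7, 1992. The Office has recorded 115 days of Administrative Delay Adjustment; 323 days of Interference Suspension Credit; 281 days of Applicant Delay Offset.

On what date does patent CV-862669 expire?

June 12, 2008

Base term: filing date + 16 years → 7 January 2008.
Administrative Delay Adjustment: +115 days → 1 May 2008.
Interference Suspension Credit: +323 days → 20 March 2009.
Applicant Delay Offset: −281 days → 12 June 2008.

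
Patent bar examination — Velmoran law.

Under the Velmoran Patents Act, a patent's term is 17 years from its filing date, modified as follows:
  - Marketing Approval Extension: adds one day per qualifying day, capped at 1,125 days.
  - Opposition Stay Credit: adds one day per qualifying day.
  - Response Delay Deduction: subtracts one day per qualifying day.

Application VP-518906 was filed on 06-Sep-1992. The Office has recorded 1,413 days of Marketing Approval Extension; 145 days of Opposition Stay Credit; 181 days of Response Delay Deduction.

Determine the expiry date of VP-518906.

Base term: filing date + 17 years → 6 September 2009.
Marketing Approval Extension: 1413 days claimed exceeds the 1125-day cap, so +1125 days → 5 October 2012.
Opposition Stay Credit: +145 days → 27 February 2013.
Response Delay Deduction: −181 days → 30 August 2012.

August 30, 2012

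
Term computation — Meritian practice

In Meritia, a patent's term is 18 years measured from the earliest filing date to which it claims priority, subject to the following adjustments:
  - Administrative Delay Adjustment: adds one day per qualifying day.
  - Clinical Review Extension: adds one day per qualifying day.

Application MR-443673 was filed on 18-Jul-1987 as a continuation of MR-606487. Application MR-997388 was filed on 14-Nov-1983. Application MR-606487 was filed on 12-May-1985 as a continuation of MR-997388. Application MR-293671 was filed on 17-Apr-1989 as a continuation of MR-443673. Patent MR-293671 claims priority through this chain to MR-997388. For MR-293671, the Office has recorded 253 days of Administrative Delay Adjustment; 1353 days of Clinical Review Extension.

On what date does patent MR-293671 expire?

Earliest priority filing: 14 November 1983.
Base term: 14 November 1983 + 18 years → 14 November 2001.
Administrative Delay Adjustment: +253 days → 25 July 2002.
Clinical Review Extension: +1353 days → 8 April 2006.

April 8, 2006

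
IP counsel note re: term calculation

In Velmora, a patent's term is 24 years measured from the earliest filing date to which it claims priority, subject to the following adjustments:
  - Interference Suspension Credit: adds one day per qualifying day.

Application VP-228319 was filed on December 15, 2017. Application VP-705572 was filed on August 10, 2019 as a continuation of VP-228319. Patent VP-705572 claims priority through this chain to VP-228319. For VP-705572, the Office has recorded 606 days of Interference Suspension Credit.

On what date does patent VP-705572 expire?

Earliest priority filing: 15 December 2017.
Base term: 15 December 2017 + 24 years → 15 December 2041.
Interference Suspension Credit: +606 days → 13 August 2043.

August 13, 2043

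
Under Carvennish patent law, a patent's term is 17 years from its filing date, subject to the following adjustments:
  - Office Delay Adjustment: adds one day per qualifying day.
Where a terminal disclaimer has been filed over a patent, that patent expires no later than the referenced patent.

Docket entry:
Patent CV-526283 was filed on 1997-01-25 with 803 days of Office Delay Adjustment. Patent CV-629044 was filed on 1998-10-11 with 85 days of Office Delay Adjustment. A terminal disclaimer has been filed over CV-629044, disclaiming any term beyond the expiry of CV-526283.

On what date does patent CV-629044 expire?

Natural term of CV-629044:
  Base: filing + 17 years → 11 October 2015.
  Office Delay Adjustment: +85 days → 4 January 2016.
Expiry of referenced patent CV-526283:
  Base: filing + 17 years → 25 January 2014.
  Office Delay Adjustment: +803 days → 7 April 2016.
Terminal disclaimer: CV-629044 expires on the earlier of 4 January 2016 and 7 April 2016.

2016-01-04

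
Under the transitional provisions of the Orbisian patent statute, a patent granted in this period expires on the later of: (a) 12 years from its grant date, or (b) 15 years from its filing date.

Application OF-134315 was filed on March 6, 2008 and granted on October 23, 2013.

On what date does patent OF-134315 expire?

(a) grant + 12 years → 23 October 2025.
(b) filing + 15 years → 6 March 2023.
Later of the two: 23 October 2025.

2025-10-23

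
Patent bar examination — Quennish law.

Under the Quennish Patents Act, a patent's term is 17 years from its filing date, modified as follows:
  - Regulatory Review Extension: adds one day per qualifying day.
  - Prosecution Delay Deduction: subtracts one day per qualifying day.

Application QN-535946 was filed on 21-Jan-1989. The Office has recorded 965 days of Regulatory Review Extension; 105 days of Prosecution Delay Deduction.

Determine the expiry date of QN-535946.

Base term: filing date + 17 years → 21 January 2006.
Regulatory Review Extension: +965 days → 12 September 2008.
Prosecution Delay Deduction: −105 days → 30 May 2008.

May 30, 2008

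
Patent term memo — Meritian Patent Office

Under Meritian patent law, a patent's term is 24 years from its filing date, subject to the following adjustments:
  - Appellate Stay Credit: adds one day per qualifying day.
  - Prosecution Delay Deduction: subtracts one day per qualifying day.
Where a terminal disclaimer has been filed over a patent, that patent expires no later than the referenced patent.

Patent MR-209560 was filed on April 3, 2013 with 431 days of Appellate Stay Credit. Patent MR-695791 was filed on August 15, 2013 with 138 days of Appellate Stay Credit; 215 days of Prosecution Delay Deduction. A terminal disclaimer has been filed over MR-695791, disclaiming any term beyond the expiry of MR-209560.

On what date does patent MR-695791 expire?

2037-05-30

Natural term of MR-695791:
  Base: filing + 24 years → 15 August 2037.
  Appellate Stay Credit: +138 days → 31 December 2037.
  Prosecution Delay Deduction: −215 days → 30 May 2037.
Expiry of referenced patent MR-209560:
  Base: filing + 24 years → 3 April 2037.
  Appellate Stay Credit: +431 days → 8 June 2038.
Terminal disclaimer: MR-695791 expires on the earlier of 30 May 2037 and 8 June 2038.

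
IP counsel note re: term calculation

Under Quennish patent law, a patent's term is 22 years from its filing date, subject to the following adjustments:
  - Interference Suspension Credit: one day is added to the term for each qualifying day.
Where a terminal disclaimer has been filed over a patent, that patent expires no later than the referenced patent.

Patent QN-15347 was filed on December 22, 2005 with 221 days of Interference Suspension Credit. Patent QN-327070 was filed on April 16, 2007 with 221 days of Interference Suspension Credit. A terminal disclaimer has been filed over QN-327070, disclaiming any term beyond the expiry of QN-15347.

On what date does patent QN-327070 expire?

2028-07-30

Natural term of QN-327070:
  Base: filing + 22 years → 16 April 2029.
  Interference Suspension Credit: +221 days → 23 November 2029.
Expiry of referenced patent QN-15347:
  Base: filing + 22 years → 22 December 2027.
  Interference Suspension Credit: +221 days → 30 July 2028.
Terminal disclaimer: QN-327070 expires on the earlier of 23 November 2029 and 30 July 2028.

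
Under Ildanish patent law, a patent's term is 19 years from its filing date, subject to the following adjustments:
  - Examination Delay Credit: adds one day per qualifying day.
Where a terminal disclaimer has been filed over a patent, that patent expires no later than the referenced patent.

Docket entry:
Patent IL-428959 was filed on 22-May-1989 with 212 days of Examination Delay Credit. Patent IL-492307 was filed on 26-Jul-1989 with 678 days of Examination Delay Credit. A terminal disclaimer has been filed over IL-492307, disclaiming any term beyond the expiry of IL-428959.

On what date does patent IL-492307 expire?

2008-12-20

Natural term of IL-492307:
  Base: filing + 19 years → 26 July 2008.
  Examination Delay Credit: +678 days → 4 June 2010.
Expiry of referenced patent IL-428959:
  Base: filing + 19 years → 22 May 2008.
  Examination Delay Credit: +212 days → 20 December 2008.
Terminal disclaimer: IL-492307 expires on the earlier of 4 June 2010 and 20 December 2008.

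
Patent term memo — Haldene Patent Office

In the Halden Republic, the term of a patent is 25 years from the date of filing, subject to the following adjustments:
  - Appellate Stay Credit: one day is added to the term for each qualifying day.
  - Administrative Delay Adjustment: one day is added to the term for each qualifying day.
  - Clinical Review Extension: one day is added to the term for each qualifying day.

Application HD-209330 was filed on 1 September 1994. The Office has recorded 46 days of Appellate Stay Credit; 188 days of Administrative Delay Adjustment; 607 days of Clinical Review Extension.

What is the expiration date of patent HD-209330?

December 20, 2021

Base term: filing date + 25 years → 1 September 2019.
Appellate Stay Credit: +46 days → 17 October 2019.
Administrative Delay Adjustment: +188 days → 22 April 2020.
Clinical Review Extension: +607 days → 20 December 2021.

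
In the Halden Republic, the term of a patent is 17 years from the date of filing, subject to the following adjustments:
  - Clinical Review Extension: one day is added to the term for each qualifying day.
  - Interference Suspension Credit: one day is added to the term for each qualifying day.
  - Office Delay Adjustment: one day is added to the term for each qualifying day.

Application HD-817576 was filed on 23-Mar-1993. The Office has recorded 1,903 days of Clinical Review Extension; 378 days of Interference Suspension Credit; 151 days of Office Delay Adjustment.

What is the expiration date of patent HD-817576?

Base term: filing date + 17 years → 23 March 2010.
Clinical Review Extension: +1903 days → 8 June 2015.
Interference Suspension Credit: +378 days → 20 June 2016.
Office Delay Adjustment: +151 days → 18 November 2016.

November 18, 2016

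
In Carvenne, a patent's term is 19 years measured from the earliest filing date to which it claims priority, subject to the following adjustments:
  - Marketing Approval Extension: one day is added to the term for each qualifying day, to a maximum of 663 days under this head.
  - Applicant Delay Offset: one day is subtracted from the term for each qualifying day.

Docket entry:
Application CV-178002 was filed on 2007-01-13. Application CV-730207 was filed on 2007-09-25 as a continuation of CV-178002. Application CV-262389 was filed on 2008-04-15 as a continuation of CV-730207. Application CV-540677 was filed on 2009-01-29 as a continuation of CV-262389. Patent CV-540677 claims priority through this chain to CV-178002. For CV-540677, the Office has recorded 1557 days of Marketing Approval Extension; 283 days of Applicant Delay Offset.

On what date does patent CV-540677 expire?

January 28, 2027

Earliest priority filing: 13 January 2007.
Base term: 13 January 2007 + 19 years → 13 January 2026.
Marketing Approval Extension: 1557 days claimed exceeds the 663-day cap, so +663 days → 7 November 2027.
Applicant Delay Offset: −283 days → 28 January 2027.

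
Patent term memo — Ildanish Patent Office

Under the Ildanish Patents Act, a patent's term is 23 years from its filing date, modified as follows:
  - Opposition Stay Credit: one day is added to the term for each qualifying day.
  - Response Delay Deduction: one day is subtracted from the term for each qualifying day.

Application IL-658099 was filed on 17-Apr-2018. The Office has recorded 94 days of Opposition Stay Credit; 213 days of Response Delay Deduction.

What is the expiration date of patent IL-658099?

Base term: filing date + 23 years → 17 April 2041.
Opposition Stay Credit: +94 days → 20 July 2041.
Response Delay Deduction: −213 days → 19 December 2040.

2040-12-19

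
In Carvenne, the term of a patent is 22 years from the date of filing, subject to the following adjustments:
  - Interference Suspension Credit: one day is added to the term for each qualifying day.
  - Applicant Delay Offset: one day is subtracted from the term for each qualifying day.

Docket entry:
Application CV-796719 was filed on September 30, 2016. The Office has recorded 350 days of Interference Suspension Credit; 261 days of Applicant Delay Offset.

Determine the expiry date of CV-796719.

Base term: filing date + 22 years → 30 September 2038.
Interference Suspension Credit: +350 days → 15 September 2039.
Applicant Delay Offset: −261 days → 28 December 2038.

December 28, 2038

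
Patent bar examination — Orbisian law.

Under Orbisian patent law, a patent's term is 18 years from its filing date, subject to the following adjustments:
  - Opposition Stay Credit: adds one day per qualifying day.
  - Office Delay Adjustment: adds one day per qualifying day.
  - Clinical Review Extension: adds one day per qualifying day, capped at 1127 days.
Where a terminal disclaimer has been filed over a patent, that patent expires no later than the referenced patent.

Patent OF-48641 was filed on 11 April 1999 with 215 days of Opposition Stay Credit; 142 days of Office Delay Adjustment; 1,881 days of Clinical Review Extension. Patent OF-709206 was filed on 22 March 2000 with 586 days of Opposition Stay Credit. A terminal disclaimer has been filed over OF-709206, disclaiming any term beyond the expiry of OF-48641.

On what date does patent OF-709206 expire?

Natural term of OF-709206:
  Base: filing + 18 years → 22 March 2018.
  Opposition Stay Credit: +586 days → 29 October 2019.
Expiry of referenced patent OF-48641:
  Base: filing + 18 years → 11 April 2017.
  Opposition Stay Credit: +215 days → 12 November 2017.
  Office Delay Adjustment: +142 days → 3 April 2018.
  Clinical Review Extension: 1881 days claimed exceeds the 1127-day cap, so +1127 days → 4 May 2021.
Terminal disclaimer: OF-709206 expires on the earlier of 29 October 2019 and 4 May 2021.

2019-10-29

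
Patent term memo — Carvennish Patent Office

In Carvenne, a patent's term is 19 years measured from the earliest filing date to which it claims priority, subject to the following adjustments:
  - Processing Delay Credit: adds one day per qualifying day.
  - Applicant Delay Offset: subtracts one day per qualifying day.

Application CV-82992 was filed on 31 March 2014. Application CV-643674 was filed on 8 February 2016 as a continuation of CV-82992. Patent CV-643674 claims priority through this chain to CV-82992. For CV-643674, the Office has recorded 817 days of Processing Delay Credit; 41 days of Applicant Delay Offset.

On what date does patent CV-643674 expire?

May 16, 2035

Earliest priority filing: 31 March 2014.
Base term: 31 March 2014 + 19 years → 31 March 2033.
Processing Delay Credit: +817 days → 26 June 2035.
Applicant Delay Offset: −41 days → 16 May 2035.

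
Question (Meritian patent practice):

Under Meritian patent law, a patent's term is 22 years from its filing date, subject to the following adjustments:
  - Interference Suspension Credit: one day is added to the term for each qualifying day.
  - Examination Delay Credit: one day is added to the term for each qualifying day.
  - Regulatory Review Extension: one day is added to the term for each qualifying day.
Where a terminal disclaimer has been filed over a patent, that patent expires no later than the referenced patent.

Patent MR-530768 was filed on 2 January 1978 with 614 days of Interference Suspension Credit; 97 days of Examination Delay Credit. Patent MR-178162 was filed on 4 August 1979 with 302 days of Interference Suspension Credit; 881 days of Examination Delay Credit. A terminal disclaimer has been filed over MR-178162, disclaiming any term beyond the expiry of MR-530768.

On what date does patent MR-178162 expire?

2001-12-13

Natural term of MR-178162:
  Base: filing + 22 years → 4 August 2001.
  Interference Suspension Credit: +302 days → 2 June 2002.
  Examination Delay Credit: +881 days → 30 October 2004.
Expiry of referenced patent MR-530768:
  Base: filing + 22 years → 2 January 2000.
  Interference Suspension Credit: +614 days → 7 September 2001.
  Examination Delay Credit: +97 days → 13 December 2001.
Terminal disclaimer: MR-178162 expires on the earlier of 30 October 2004 and 13 December 2001.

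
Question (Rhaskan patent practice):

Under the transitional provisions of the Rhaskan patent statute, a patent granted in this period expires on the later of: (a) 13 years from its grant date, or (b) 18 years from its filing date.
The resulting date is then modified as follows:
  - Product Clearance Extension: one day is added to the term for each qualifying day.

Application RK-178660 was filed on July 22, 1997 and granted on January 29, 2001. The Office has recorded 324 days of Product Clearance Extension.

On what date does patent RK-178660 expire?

2016-06-10

(a) grant + 13 years → 29 January 2014.
(b) filing + 18 years → 22 July 2015.
Later of the two: 22 July 2015.
Product Clearance Extension: +324 days → 10 June 2016.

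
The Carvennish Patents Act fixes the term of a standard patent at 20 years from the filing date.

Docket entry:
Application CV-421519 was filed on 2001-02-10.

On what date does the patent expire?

Filing date + 20 years → 10 February 2021.

February 10, 2021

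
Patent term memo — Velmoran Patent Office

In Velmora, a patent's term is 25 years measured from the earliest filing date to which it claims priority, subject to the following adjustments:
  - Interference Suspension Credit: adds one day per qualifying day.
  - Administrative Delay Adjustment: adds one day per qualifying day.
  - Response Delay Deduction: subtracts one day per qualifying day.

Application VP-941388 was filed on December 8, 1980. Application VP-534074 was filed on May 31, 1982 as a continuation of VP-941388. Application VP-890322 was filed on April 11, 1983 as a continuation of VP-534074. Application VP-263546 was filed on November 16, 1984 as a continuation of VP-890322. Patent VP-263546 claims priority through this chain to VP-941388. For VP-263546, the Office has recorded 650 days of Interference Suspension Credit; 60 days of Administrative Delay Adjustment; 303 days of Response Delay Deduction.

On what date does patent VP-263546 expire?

2007-01-19

Earliest priority filing: 8 December 1980.
Base term: 8 December 1980 + 25 years → 8 December 2005.
Interference Suspension Credit: +650 days → 19 September 2007.
Administrative Delay Adjustment: +60 days → 18 November 2007.
Response Delay Deduction: −303 days → 19 January 2007.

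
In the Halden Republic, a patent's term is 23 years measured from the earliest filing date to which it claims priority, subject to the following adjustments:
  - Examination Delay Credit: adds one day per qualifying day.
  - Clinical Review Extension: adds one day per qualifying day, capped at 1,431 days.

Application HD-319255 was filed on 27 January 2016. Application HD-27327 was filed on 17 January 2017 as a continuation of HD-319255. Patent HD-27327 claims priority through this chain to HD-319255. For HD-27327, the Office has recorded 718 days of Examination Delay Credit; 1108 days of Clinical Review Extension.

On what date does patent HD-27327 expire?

January 27, 2044

Earliest priority filing: 27 January 2016.
Base term: 27 January 2016 + 23 years → 27 January 2039.
Examination Delay Credit: +718 days → 14 January 2041.
Clinical Review Extension: 1108 days (within the 1431-day cap) → +1108 days → 27 January 2044.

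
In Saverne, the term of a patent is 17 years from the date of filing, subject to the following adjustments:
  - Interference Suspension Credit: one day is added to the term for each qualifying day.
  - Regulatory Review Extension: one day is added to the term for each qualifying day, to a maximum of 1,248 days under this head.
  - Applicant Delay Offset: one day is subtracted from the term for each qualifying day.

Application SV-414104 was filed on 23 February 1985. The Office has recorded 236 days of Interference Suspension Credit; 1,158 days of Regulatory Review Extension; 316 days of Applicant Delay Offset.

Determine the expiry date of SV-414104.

Base term: filing date + 17 years → 23 February 2002.
Interference Suspension Credit: +236 days → 17 October 2002.
Regulatory Review Extension: 1158 days (within the 1248-day cap) → +1158 days → 18 December 2005.
Applicant Delay Offset: −316 days → 5 February 2005.

2005-02-05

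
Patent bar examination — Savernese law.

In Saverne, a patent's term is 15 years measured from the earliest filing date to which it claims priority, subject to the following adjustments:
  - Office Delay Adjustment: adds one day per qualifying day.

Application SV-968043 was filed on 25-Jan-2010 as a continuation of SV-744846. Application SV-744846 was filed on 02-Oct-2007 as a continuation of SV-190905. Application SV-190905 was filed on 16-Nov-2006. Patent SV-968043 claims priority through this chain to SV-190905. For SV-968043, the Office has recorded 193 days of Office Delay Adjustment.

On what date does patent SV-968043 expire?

Earliest priority filing: 16 November 2006.
Base term: 16 November 2006 + 15 years → 16 November 2021.
Office Delay Adjustment: +193 days → 28 May 2022.

May 28, 2022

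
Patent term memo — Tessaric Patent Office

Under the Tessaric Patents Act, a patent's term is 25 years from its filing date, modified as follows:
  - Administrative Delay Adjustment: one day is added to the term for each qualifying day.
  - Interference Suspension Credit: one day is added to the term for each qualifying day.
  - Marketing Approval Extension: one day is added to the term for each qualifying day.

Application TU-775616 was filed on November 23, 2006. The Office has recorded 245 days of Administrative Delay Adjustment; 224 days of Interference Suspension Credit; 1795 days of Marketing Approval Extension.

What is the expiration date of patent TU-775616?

Base term: filing date + 25 years → 23 November 2031.
Administrative Delay Adjustment: +245 days → 25 July 2032.
Interference Suspension Credit: +224 days → 6 March 2033.
Marketing Approval Extension: +1795 days → 3 February 2038.

2038-02-03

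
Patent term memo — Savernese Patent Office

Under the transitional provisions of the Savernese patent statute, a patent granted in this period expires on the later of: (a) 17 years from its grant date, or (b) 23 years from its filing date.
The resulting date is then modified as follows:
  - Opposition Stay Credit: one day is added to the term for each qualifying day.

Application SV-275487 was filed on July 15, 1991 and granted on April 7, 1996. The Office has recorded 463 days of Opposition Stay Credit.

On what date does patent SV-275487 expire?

(a) grant + 17 years → 7 April 2013.
(b) filing + 23 years → 15 July 2014.
Later of the two: 15 July 2014.
Opposition Stay Credit: +463 days → 21 October 2015.

2015-10-21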